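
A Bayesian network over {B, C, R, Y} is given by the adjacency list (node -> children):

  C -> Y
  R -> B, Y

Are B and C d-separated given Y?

No

Only one path connects B and C:
Path 1: B ← R → Y ← C
  R is a fork and R is not conditioned on; Y is a collider and Y is conditioned on, which opens it — no node blocks this path, so it is active.
At least one path is unblocked, so d-separation fails.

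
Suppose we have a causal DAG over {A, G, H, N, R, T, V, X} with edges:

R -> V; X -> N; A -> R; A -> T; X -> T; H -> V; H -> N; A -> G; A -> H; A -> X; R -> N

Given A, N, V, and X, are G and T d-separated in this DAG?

Yes — G and T are d-separated given {A, N, V, X}.

6 paths connect G and T; each must be blocked for d-separation to hold:
Path 1: G ← A → T
  A is a fork here and A is conditioned on, so the path is blocked at A.
Path 2: G ← A → X → T
  A is a fork here and A is conditioned on, so the path is blocked at A.
Path 3: G ← A → H → N ← X → T
  A is a fork here and A is conditioned on, so the path is blocked at A.
Path 4: G ← A → H → V ← R → N ← X → T
  A is a fork here and A is conditioned on, so the path is blocked at A.
Path 5: G ← A → R → N ← X → T
  A is a fork here and A is conditioned on, so the path is blocked at A.
Path 6: G ← A → R → V ← H → N ← X → T
  A is a fork here and A is conditioned on, so the path is blocked at A.
Every path is blocked, so G and T are d-separated given {A, N, V, X}.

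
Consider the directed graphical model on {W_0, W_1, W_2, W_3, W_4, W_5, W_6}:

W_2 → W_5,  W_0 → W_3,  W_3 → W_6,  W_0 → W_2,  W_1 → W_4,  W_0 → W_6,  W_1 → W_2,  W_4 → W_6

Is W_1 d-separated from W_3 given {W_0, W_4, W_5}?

There are 4 undirected paths between W_1 and W_3; checking each against the conditioning set {W_0, W_4, W_5}:
  1. W_1 → W_4 → W_6 ← W_0 → W_3 — W_4:chain[blocks]; W_6:collider[blocks]; W_0:fork[blocks] ⇒ blocked
  2. W_1 → W_4 → W_6 ← W_3 — W_4:chain[blocks]; W_6:collider[blocks] ⇒ blocked
  3. W_1 → W_2 ← W_0 → W_3 — W_2:collider[open]; W_0:fork[blocks] ⇒ blocked
  4. W_1 → W_2 ← W_0 → W_6 ← W_3 — W_2:collider[open]; W_0:fork[blocks]; W_6:collider[blocks] ⇒ blocked
All paths are blocked; W_1 ⊥ W_3 | {W_0, W_4, W_5} holds.

Yes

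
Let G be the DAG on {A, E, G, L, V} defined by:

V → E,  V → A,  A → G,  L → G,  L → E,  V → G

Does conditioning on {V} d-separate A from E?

We examine all 4 paths between A and E:
Path 1: A ← V → E
  V is a fork here and V is conditioned on, so the path is blocked at V.
Path 2: A ← V → G ← L → E
  V is a fork here and V is conditioned on, so the path is blocked at V.
Path 3: A → G ← L → E
  G is a collider here and neither G nor any of its descendants is conditioned on, so the collider stays closed — the path is blocked at G.
Path 4: A → G ← V → E
  G is a collider here and neither G nor any of its descendants is conditioned on, so the collider stays closed — the path is blocked at G.
Every path is blocked, so A and E are d-separated given {V}.

Yes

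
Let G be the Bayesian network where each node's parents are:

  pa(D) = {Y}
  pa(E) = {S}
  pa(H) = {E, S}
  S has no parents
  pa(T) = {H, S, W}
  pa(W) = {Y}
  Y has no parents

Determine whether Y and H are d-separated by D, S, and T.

Enumerating the 3 paths from Y to H and testing each for blocking by {D, S, T}:
  1. Y → W → T ← S → E → H — W:chain[open]; T:collider[open]; S:fork[blocks]; E:chain[open] ⇒ blocked
  2. Y → W → T ← S → H — W:chain[open]; T:collider[open]; S:fork[blocks] ⇒ blocked
  3. Y → W → T ← H — W:chain[open]; T:collider[open] ⇒ active
At least one path is unblocked, so d-separation fails.

No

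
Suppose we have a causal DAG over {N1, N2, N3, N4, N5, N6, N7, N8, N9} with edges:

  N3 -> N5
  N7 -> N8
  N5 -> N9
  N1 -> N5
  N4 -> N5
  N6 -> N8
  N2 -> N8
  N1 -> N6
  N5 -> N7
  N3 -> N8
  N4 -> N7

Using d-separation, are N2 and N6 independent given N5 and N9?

We examine all 4 paths between N2 and N6:
Path 1: N2 → N8 ← N3 → N5 ← N1 → N6
  N8 is a collider here and neither N8 nor any of its descendants is conditioned on, so the collider stays closed — the path is blocked at N8.
Path 2: N2 → N8 ← N7 ← N5 ← N1 → N6
  N8 is a collider here and neither N8 nor any of its descendants is conditioned on, so the collider stays closed — the path is blocked at N8.
Path 3: N2 → N8 ← N7 ← N4 → N5 ← N1 → N6
  N8 is a collider here and neither N8 nor any of its descendants is conditioned on, so the collider stays closed — the path is blocked at N8.
Path 4: N2 → N8 ← N6
  N8 is a collider here and neither N8 nor any of its descendants is conditioned on, so the collider stays closed — the path is blocked at N8.
Every path is blocked, so N2 and N6 are d-separated given {N5, N9}.

Yes — N2 and N6 are d-separated given {N5, N9}.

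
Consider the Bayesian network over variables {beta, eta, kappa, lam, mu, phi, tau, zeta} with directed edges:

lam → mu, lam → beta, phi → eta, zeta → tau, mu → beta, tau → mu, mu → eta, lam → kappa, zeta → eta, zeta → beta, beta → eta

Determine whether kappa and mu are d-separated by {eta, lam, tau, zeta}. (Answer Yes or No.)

We examine all 6 paths between kappa and mu:
Path 1: kappa ← lam → mu
  lam is a fork here and lam is conditioned on, so the path is blocked at lam.
Path 2: kappa ← lam → beta ← zeta → tau → mu
  lam is a fork here and lam is conditioned on, so the path is blocked at lam.
Path 3: kappa ← lam → beta ← zeta → eta ← mu
  lam is a fork here and lam is conditioned on, so the path is blocked at lam.
Path 4: kappa ← lam → beta ← mu
  lam is a fork here and lam is conditioned on, so the path is blocked at lam.
Path 5: kappa ← lam → beta → eta ← zeta → tau → mu
  lam is a fork here and lam is conditioned on, so the path is blocked at lam.
Path 6: kappa ← lam → beta → eta ← mu
  lam is a fork here and lam is conditioned on, so the path is blocked at lam.
Every path is blocked, so kappa and mu are d-separated given {eta, lam, tau, zeta}.

Yes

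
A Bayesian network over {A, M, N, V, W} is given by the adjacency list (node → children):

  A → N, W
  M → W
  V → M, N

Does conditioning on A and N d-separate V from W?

We examine all 2 paths between V and W:
Path 1: V → N ← A → W
  A is a fork here and A is conditioned on, so the path is blocked at A.
Path 2: V → M → W
  M is a chain and M is not conditioned on — no node blocks this path, so it is active.
At least one path is unblocked, so d-separation fails.

No — V and W are not d-separated given {A, N}.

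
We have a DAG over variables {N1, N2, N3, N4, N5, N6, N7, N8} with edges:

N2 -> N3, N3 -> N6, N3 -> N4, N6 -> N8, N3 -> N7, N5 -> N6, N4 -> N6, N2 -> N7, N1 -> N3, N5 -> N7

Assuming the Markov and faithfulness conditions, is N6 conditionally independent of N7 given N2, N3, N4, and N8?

Enumerating the 5 paths from N6 to N7 and testing each for blocking by {N2, N3, N4, N8}:
Path 1: N6 ← N4 ← N3 → N7
  N4 is a chain here and N4 is conditioned on, so the path is blocked at N4.
Path 2: N6 ← N4 ← N3 ← N2 → N7
  N4 is a chain here and N4 is conditioned on, so the path is blocked at N4.
Path 3: N6 ← N5 → N7
  N5 is a fork and N5 is not conditioned on — no node blocks this path, so it is active.
Path 4: N6 ← N3 → N7
  N3 is a fork here and N3 is conditioned on, so the path is blocked at N3.
Path 5: N6 ← N3 ← N2 → N7
  N3 is a chain here and N3 is conditioned on, so the path is blocked at N3.
Because an active path exists, N6 and N7 are not d-separated.

No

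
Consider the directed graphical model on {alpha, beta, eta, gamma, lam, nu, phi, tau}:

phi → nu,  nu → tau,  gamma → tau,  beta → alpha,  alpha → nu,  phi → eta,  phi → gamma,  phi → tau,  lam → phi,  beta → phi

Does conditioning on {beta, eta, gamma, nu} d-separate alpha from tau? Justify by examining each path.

No

We examine all 6 paths between alpha and tau:
  1. alpha → nu → tau — nu:chain[blocks] ⇒ blocked
  2. alpha → nu ← phi → gamma → tau — nu:collider[open]; phi:fork[open]; gamma:chain[blocks] ⇒ blocked
  3. alpha → nu ← phi → tau — nu:collider[open]; phi:fork[open] ⇒ active
  4. alpha ← beta → phi → gamma → tau — beta:fork[blocks]; phi:chain[open]; gamma:chain[blocks] ⇒ blocked
  5. alpha ← beta → phi → nu → tau — beta:fork[blocks]; phi:chain[open]; nu:chain[blocks] ⇒ blocked
  6. alpha ← beta → phi → tau — beta:fork[blocks]; phi:chain[open] ⇒ blocked
Since the path alpha → nu ← phi → tau is active, alpha and tau are not d-separated given {beta, eta, gamma, nu}.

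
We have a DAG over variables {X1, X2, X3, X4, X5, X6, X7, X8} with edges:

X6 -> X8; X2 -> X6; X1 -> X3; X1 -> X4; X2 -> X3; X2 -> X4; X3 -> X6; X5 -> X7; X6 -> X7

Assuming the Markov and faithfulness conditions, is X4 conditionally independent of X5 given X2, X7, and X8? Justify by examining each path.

We examine all 4 paths between X4 and X5:
Path 1: X4 ← X2 → X3 → X6 → X7 ← X5
  X2 is a fork here and X2 is conditioned on, so the path is blocked at X2.
Path 2: X4 ← X2 → X6 → X7 ← X5
  X2 is a fork here and X2 is conditioned on, so the path is blocked at X2.
Path 3: X4 ← X1 → X3 ← X2 → X6 → X7 ← X5
  X2 is a fork here and X2 is conditioned on, so the path is blocked at X2.
Path 4: X4 ← X1 → X3 → X6 → X7 ← X5
  X1 is a fork and X1 is not conditioned on; X3 is a chain and X3 is not conditioned on; X6 is a chain and X6 is not conditioned on; X7 is a collider and X7 is conditioned on, which opens it — no node blocks this path, so it is active.
Since the path X4 ← X1 → X3 → X6 → X7 ← X5 is active, X4 and X5 are not d-separated given {X2, X7, X8}.

No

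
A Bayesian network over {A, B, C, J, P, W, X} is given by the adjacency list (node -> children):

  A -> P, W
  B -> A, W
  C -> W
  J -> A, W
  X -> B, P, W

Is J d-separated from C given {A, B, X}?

Yes — J and C are d-separated given {A, B, X}.

6 paths connect J and C; each must be blocked for d-separation to hold:
  1. J → A → P ← X → B → W ← C — A:chain[blocks]; P:collider[blocks]; X:fork[blocks]; B:chain[blocks]; W:collider[blocks] ⇒ blocked
  2. J → A → P ← X → W ← C — A:chain[blocks]; P:collider[blocks]; X:fork[blocks]; W:collider[blocks] ⇒ blocked
  3. J → A ← B ← X → W ← C — A:collider[open]; B:chain[blocks]; X:fork[blocks]; W:collider[blocks] ⇒ blocked
  4. J → A ← B → W ← C — A:collider[open]; B:fork[blocks]; W:collider[blocks] ⇒ blocked
  5. J → A → W ← C — A:chain[blocks]; W:collider[blocks] ⇒ blocked
  6. J → W ← C — W:collider[blocks] ⇒ blocked
Every path is blocked, so J and C are d-separated given {A, B, X}.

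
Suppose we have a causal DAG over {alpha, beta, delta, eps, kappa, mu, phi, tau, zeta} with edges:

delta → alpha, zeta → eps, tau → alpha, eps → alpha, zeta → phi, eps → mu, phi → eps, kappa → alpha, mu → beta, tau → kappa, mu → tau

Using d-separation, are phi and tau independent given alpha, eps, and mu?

Yes

6 paths connect phi and tau; each must be blocked for d-separation to hold:
  1. phi ← zeta → eps → alpha ← tau — zeta:fork[open]; eps:chain[blocks]; alpha:collider[open] ⇒ blocked
  2. phi ← zeta → eps → alpha ← kappa ← tau — zeta:fork[open]; eps:chain[blocks]; alpha:collider[open]; kappa:chain[open] ⇒ blocked
  3. phi ← zeta → eps → mu → tau — zeta:fork[open]; eps:chain[blocks]; mu:chain[blocks] ⇒ blocked
  4. phi → eps → alpha ← tau — eps:chain[blocks]; alpha:collider[open] ⇒ blocked
  5. phi → eps → alpha ← kappa ← tau — eps:chain[blocks]; alpha:collider[open]; kappa:chain[open] ⇒ blocked
  6. phi → eps → mu → tau — eps:chain[blocks]; mu:chain[blocks] ⇒ blocked
Every path is blocked, so phi and tau are d-separated given {alpha, eps, mu}.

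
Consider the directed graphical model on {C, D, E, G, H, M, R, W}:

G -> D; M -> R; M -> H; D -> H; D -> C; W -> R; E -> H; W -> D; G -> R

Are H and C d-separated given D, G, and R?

Yes

Enumerating the 3 paths from H to C and testing each for blocking by {D, G, R}:
  1. H ← D → C — D:fork[blocks] ⇒ blocked
  2. H ← M → R ← W → D → C — M:fork[open]; R:collider[open]; W:fork[open]; D:chain[blocks] ⇒ blocked
  3. H ← M → R ← G → D → C — M:fork[open]; R:collider[open]; G:fork[blocks]; D:chain[blocks] ⇒ blocked
Since every path is blocked, d-separation holds.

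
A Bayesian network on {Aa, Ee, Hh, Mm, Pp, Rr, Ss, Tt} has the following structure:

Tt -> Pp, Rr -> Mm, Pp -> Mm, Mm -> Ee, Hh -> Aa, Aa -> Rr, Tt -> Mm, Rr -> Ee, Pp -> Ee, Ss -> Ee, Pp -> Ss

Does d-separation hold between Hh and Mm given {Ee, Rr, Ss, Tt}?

6 paths connect Hh and Mm; each must be blocked for d-separation to hold:
  1. Hh → Aa → Rr → Mm — Aa:chain[open]; Rr:chain[blocks] ⇒ blocked
  2. Hh → Aa → Rr → Ee ← Mm — Aa:chain[open]; Rr:chain[blocks]; Ee:collider[open] ⇒ blocked
  3. Hh → Aa → Rr → Ee ← Pp → Mm — Aa:chain[open]; Rr:chain[blocks]; Ee:collider[open]; Pp:fork[open] ⇒ blocked
  4. Hh → Aa → Rr → Ee ← Pp ← Tt → Mm — Aa:chain[open]; Rr:chain[blocks]; Ee:collider[open]; Pp:chain[open]; Tt:fork[blocks] ⇒ blocked
  5. Hh → Aa → Rr → Ee ← Ss ← Pp → Mm — Aa:chain[open]; Rr:chain[blocks]; Ee:collider[open]; Ss:chain[blocks]; Pp:fork[open] ⇒ blocked
  6. Hh → Aa → Rr → Ee ← Ss ← Pp ← Tt → Mm — Aa:chain[open]; Rr:chain[blocks]; Ee:collider[open]; Ss:chain[blocks]; Pp:chain[open]; Tt:fork[blocks] ⇒ blocked
All paths are blocked; Hh ⊥ Mm | {Ee, Rr, Ss, Tt} holds.

Yes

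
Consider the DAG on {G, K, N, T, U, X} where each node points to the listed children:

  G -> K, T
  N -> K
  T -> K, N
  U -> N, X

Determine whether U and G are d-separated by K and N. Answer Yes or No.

There are 4 undirected paths between U and G; checking each against the conditioning set {K, N}:
Path 1: U → N ← T ← G
  N is a collider and N is conditioned on, which opens it; T is a chain and T is not conditioned on — no node blocks this path, so it is active.
Path 2: U → N ← T → K ← G
  N is a collider and N is conditioned on, which opens it; T is a fork and T is not conditioned on; K is a collider and K is conditioned on, which opens it — no node blocks this path, so it is active.
Path 3: U → N → K ← G
  N is a chain here and N is conditioned on, so the path is blocked at N.
Path 4: U → N → K ← T ← G
  N is a chain here and N is conditioned on, so the path is blocked at N.
At least one path is unblocked, so d-separation fails.

No — U and G are not d-separated given {K, N}.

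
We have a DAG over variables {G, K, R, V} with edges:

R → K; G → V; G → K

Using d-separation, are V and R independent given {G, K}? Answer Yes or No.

There is one path between V and R:
Path 1: V ← G → K ← R
  G is a fork here and G is conditioned on, so the path is blocked at G.
All paths are blocked; V ⊥ R | {G, K} holds.

Yes — V and R are d-separated given {G, K}.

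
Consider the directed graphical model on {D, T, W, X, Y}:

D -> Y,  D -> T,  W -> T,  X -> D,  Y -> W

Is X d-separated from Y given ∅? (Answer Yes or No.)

There are 2 undirected paths between X and Y; checking each against the conditioning set ∅:
Path 1: X → D → T ← W ← Y
  T is a collider here and neither T nor any of its descendants is conditioned on, so the collider stays closed — the path is blocked at T.
Path 2: X → D → Y
  D is a chain and D is not conditioned on — no node blocks this path, so it is active.
Since the path X → D → Y is active, X and Y are not d-separated given ∅.

No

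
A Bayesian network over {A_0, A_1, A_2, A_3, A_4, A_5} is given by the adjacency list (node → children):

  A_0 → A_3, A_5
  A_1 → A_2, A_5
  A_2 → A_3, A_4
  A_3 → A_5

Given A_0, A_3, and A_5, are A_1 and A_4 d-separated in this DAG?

3 paths connect A_1 and A_4; each must be blocked for d-separation to hold:
  1. A_1 → A_5 ← A_3 ← A_2 → A_4 — A_5:collider[open]; A_3:chain[blocks]; A_2:fork[open] ⇒ blocked
  2. A_1 → A_5 ← A_0 → A_3 ← A_2 → A_4 — A_5:collider[open]; A_0:fork[blocks]; A_3:collider[open]; A_2:fork[open] ⇒ blocked
  3. A_1 → A_2 → A_4 — A_2:chain[open] ⇒ active
Because an active path exists, A_1 and A_4 are not d-separated.

No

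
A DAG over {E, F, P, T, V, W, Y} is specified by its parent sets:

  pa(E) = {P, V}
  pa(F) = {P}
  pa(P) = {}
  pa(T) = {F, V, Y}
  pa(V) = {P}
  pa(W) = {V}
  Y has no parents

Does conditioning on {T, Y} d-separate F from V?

There are 3 undirected paths between F and V; checking each against the conditioning set {T, Y}:
Path 1: F ← P → V
  P is a fork and P is not conditioned on — no node blocks this path, so it is active.
Path 2: F ← P → E ← V
  E is a collider here and neither E nor any of its descendants is conditioned on, so the collider stays closed — the path is blocked at E.
Path 3: F → T ← V
  T is a collider and T is conditioned on, which opens it — no node blocks this path, so it is active.
At least one path is unblocked, so d-separation fails.

No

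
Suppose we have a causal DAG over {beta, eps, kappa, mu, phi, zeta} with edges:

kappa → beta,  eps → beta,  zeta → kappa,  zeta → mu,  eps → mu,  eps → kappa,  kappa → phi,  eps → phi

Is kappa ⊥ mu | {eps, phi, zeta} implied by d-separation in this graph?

Yes

We examine all 4 paths between kappa and mu:
  1. kappa ← zeta → mu — zeta:fork[blocks] ⇒ blocked
  2. kappa → beta ← eps → mu — beta:collider[blocks]; eps:fork[blocks] ⇒ blocked
  3. kappa → phi ← eps → mu — phi:collider[open]; eps:fork[blocks] ⇒ blocked
  4. kappa ← eps → mu — eps:fork[blocks] ⇒ blocked
Since every path is blocked, d-separation holds.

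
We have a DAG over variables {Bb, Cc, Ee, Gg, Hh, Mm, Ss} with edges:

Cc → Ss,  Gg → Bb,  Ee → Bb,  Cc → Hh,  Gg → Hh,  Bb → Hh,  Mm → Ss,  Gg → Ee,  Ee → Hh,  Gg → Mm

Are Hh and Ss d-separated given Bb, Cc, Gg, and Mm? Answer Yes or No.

Yes

6 paths connect Hh and Ss; each must be blocked for d-separation to hold:
Path 1: Hh ← Cc → Ss
  Cc is a fork here and Cc is conditioned on, so the path is blocked at Cc.
Path 2: Hh ← Ee → Bb ← Gg → Mm → Ss
  Gg is a fork here and Gg is conditioned on, so the path is blocked at Gg.
Path 3: Hh ← Ee ← Gg → Mm → Ss
  Gg is a fork here and Gg is conditioned on, so the path is blocked at Gg.
Path 4: Hh ← Bb ← Ee ← Gg → Mm → Ss
  Bb is a chain here and Bb is conditioned on, so the path is blocked at Bb.
Path 5: Hh ← Bb ← Gg → Mm → Ss
  Bb is a chain here and Bb is conditioned on, so the path is blocked at Bb.
Path 6: Hh ← Gg → Mm → Ss
  Gg is a fork here and Gg is conditioned on, so the path is blocked at Gg.
Every path is blocked, so Hh and Ss are d-separated given {Bb, Cc, Gg, Mm}.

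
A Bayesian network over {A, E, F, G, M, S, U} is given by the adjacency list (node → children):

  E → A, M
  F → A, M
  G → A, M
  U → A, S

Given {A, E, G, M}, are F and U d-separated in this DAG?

No — F and U are not d-separated given {A, E, G, M}.

There are 3 undirected paths between F and U; checking each against the conditioning set {A, E, G, M}:
  1. F → A ← U — A:collider[open] ⇒ active
  2. F → M ← E → A ← U — M:collider[open]; E:fork[blocks]; A:collider[open] ⇒ blocked
  3. F → M ← G → A ← U — M:collider[open]; G:fork[blocks]; A:collider[open] ⇒ blocked
At least one path is unblocked, so d-separation fails.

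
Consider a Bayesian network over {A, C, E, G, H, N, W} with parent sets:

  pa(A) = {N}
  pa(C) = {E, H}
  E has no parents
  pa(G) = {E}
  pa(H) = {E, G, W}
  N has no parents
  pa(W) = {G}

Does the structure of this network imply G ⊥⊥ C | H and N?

No

Enumerating the 6 paths from G to C and testing each for blocking by {H, N}:
  1. G → H → C — H:chain[blocks] ⇒ blocked
  2. G → H ← E → C — H:collider[open]; E:fork[open] ⇒ active
  3. G ← E → H → C — E:fork[open]; H:chain[blocks] ⇒ blocked
  4. G ← E → C — E:fork[open] ⇒ active
  5. G → W → H → C — W:chain[open]; H:chain[blocks] ⇒ blocked
  6. G → W → H ← E → C — W:chain[open]; H:collider[open]; E:fork[open] ⇒ active
Since the path G → H ← E → C is active, G and C are not d-separated given {H, N}.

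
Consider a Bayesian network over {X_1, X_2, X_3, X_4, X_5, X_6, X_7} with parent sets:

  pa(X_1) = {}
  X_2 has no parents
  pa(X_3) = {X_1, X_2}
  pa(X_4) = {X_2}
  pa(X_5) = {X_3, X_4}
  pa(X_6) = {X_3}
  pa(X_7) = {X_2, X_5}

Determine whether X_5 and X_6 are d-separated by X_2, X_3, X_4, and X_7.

Yes

Enumerating the 3 paths from X_5 to X_6 and testing each for blocking by {X_2, X_3, X_4, X_7}:
Path 1: X_5 ← X_4 ← X_2 → X_3 → X_6
  X_4 is a chain here and X_4 is conditioned on, so the path is blocked at X_4.
Path 2: X_5 → X_7 ← X_2 → X_3 → X_6
  X_2 is a fork here and X_2 is conditioned on, so the path is blocked at X_2.
Path 3: X_5 ← X_3 → X_6
  X_3 is a fork here and X_3 is conditioned on, so the path is blocked at X_3.
All paths are blocked; X_5 ⊥ X_6 | {X_2, X_3, X_4, X_7} holds.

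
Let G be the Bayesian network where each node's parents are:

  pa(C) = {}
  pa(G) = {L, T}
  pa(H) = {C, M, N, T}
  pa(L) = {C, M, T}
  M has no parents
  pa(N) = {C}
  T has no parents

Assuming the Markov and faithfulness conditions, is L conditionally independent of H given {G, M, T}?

No

Enumerating the 5 paths from L to H and testing each for blocking by {G, M, T}:
  1. L ← C → N → H — C:fork[open]; N:chain[open] ⇒ active
  2. L ← C → H — C:fork[open] ⇒ active
  3. L ← M → H — M:fork[blocks] ⇒ blocked
  4. L → G ← T → H — G:collider[open]; T:fork[blocks] ⇒ blocked
  5. L ← T → H — T:fork[blocks] ⇒ blocked
Because an active path exists, L and H are not d-separated.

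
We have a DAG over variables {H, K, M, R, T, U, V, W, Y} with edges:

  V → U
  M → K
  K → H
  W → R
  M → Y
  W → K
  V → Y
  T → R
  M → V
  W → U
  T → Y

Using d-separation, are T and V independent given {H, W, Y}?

Enumerating the 6 paths from T to V and testing each for blocking by {H, W, Y}:
  1. T → R ← W → U ← V — R:collider[blocks]; W:fork[blocks]; U:collider[blocks] ⇒ blocked
  2. T → R ← W → K ← M → Y ← V — R:collider[blocks]; W:fork[blocks]; K:collider[open]; M:fork[open]; Y:collider[open] ⇒ blocked
  3. T → R ← W → K ← M → V — R:collider[blocks]; W:fork[blocks]; K:collider[open]; M:fork[open] ⇒ blocked
  4. T → Y ← M → V — Y:collider[open]; M:fork[open] ⇒ active
  5. T → Y ← M → K ← W → U ← V — Y:collider[open]; M:fork[open]; K:collider[open]; W:fork[blocks]; U:collider[blocks] ⇒ blocked
  6. T → Y ← V — Y:collider[open] ⇒ active
Since the path T → Y ← M → V is active, T and V are not d-separated given {H, W, Y}.

No — T and V are not d-separated given {H, W, Y}.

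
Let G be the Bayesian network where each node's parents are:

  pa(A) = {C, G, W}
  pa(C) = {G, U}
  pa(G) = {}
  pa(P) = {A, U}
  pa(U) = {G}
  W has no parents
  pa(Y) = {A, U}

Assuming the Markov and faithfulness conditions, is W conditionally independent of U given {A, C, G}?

There are 6 undirected paths between W and U; checking each against the conditioning set {A, C, G}:
Path 1: W → A → Y ← U
  A is a chain here and A is conditioned on, so the path is blocked at A.
Path 2: W → A ← G → C ← U
  G is a fork here and G is conditioned on, so the path is blocked at G.
Path 3: W → A ← G → U
  G is a fork here and G is conditioned on, so the path is blocked at G.
Path 4: W → A ← C ← G → U
  C is a chain here and C is conditioned on, so the path is blocked at C.
Path 5: W → A ← C ← U
  C is a chain here and C is conditioned on, so the path is blocked at C.
Path 6: W → A → P ← U
  A is a chain here and A is conditioned on, so the path is blocked at A.
Since every path is blocked, d-separation holds.

Yes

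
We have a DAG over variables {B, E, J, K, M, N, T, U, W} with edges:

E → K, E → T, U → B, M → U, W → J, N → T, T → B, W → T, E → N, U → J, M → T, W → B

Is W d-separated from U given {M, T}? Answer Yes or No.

Yes

There are 5 undirected paths between W and U; checking each against the conditioning set {M, T}:
Path 1: W → B ← U
  B is a collider here and neither B nor any of its descendants is conditioned on, so the collider stays closed — the path is blocked at B.
Path 2: W → B ← T ← M → U
  B is a collider here and neither B nor any of its descendants is conditioned on, so the collider stays closed — the path is blocked at B.
Path 3: W → J ← U
  J is a collider here and neither J nor any of its descendants is conditioned on, so the collider stays closed — the path is blocked at J.
Path 4: W → T → B ← U
  T is a chain here and T is conditioned on, so the path is blocked at T.
Path 5: W → T ← M → U
  M is a fork here and M is conditioned on, so the path is blocked at M.
All paths are blocked; W ⊥ U | {M, T} holds.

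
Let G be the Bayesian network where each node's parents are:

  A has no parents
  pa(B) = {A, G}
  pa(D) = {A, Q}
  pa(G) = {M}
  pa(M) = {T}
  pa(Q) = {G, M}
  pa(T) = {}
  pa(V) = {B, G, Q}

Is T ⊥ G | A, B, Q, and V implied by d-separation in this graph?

No

There are 6 undirected paths between T and G; checking each against the conditioning set {A, B, Q, V}:
Path 1: T → M → G
  M is a chain and M is not conditioned on — no node blocks this path, so it is active.
Path 2: T → M → Q ← G
  M is a chain and M is not conditioned on; Q is a collider and Q is conditioned on, which opens it — no node blocks this path, so it is active.
Path 3: T → M → Q → V ← G
  Q is a chain here and Q is conditioned on, so the path is blocked at Q.
Path 4: T → M → Q → V ← B ← G
  Q is a chain here and Q is conditioned on, so the path is blocked at Q.
Path 5: T → M → Q → D ← A → B ← G
  Q is a chain here and Q is conditioned on, so the path is blocked at Q.
Path 6: T → M → Q → D ← A → B → V ← G
  Q is a chain here and Q is conditioned on, so the path is blocked at Q.
Since the path T → M → G is active, T and G are not d-separated given {A, B, Q, V}.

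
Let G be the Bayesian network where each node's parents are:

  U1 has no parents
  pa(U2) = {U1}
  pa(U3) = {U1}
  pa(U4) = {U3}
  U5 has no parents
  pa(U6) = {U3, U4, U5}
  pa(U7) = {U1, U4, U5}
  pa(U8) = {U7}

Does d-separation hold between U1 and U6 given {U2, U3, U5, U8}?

No

Enumerating the 6 paths from U1 to U6 and testing each for blocking by {U2, U3, U5, U8}:
  1. U1 → U3 → U4 → U6 — U3:chain[blocks]; U4:chain[open] ⇒ blocked
  2. U1 → U3 → U4 → U7 ← U5 → U6 — U3:chain[blocks]; U4:chain[open]; U7:collider[open]; U5:fork[blocks] ⇒ blocked
  3. U1 → U3 → U6 — U3:chain[blocks] ⇒ blocked
  4. U1 → U7 ← U5 → U6 — U7:collider[open]; U5:fork[blocks] ⇒ blocked
  5. U1 → U7 ← U4 ← U3 → U6 — U7:collider[open]; U4:chain[open]; U3:fork[blocks] ⇒ blocked
  6. U1 → U7 ← U4 → U6 — U7:collider[open]; U4:fork[open] ⇒ active
Because an active path exists, U1 and U6 are not d-separated.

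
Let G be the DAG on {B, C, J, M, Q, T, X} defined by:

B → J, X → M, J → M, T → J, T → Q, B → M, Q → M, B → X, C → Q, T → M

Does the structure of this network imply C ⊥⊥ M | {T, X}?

Enumerating the 5 paths from C to M and testing each for blocking by {T, X}:
Path 1: C → Q → M
  Q is a chain and Q is not conditioned on — no node blocks this path, so it is active.
Path 2: C → Q ← T → M
  Q is a collider here and neither Q nor any of its descendants is conditioned on, so the collider stays closed — the path is blocked at Q.
Path 3: C → Q ← T → J ← B → X → M
  Q is a collider here and neither Q nor any of its descendants is conditioned on, so the collider stays closed — the path is blocked at Q.
Path 4: C → Q ← T → J ← B → M
  Q is a collider here and neither Q nor any of its descendants is conditioned on, so the collider stays closed — the path is blocked at Q.
Path 5: C → Q ← T → J → M
  Q is a collider here and neither Q nor any of its descendants is conditioned on, so the collider stays closed — the path is blocked at Q.
Because an active path exists, C and M are not d-separated.

No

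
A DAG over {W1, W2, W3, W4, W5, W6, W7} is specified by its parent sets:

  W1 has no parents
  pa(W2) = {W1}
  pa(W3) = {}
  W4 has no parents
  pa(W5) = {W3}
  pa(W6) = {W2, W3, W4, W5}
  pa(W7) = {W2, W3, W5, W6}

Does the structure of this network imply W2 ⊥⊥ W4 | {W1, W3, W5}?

We examine all 6 paths between W2 and W4:
Path 1: W2 → W6 ← W4
  W6 is a collider here and neither W6 nor any of its descendants is conditioned on, so the collider stays closed — the path is blocked at W6.
Path 2: W2 → W7 ← W6 ← W4
  W7 is a collider here and neither W7 nor any of its descendants is conditioned on, so the collider stays closed — the path is blocked at W7.
Path 3: W2 → W7 ← W5 → W6 ← W4
  W7 is a collider here and neither W7 nor any of its descendants is conditioned on, so the collider stays closed — the path is blocked at W7.
Path 4: W2 → W7 ← W5 ← W3 → W6 ← W4
  W7 is a collider here and neither W7 nor any of its descendants is conditioned on, so the collider stays closed — the path is blocked at W7.
Path 5: W2 → W7 ← W3 → W6 ← W4
  W7 is a collider here and neither W7 nor any of its descendants is conditioned on, so the collider stays closed — the path is blocked at W7.
Path 6: W2 → W7 ← W3 → W5 → W6 ← W4
  W7 is a collider here and neither W7 nor any of its descendants is conditioned on, so the collider stays closed — the path is blocked at W7.
Every path is blocked, so W2 and W4 are d-separated given {W1, W3, W5}.

Yes — W2 and W4 are d-separated given {W1, W3, W5}.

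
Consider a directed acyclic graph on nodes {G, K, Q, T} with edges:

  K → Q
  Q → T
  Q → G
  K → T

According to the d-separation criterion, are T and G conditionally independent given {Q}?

2 paths connect T and G; each must be blocked for d-separation to hold:
Path 1: T ← Q → G
  Q is a fork here and Q is conditioned on, so the path is blocked at Q.
Path 2: T ← K → Q → G
  Q is a chain here and Q is conditioned on, so the path is blocked at Q.
All paths are blocked; T ⊥ G | {Q} holds.

Yes — T and G are d-separated given {Q}.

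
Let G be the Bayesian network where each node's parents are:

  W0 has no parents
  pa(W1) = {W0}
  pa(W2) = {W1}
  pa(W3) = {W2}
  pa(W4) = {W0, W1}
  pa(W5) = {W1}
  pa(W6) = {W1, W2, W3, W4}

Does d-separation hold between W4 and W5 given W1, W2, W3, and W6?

Yes

5 paths connect W4 and W5; each must be blocked for d-separation to hold:
Path 1: W4 → W6 ← W2 ← W1 → W5
  W2 is a chain here and W2 is conditioned on, so the path is blocked at W2.
Path 2: W4 → W6 ← W1 → W5
  W1 is a fork here and W1 is conditioned on, so the path is blocked at W1.
Path 3: W4 → W6 ← W3 ← W2 ← W1 → W5
  W3 is a chain here and W3 is conditioned on, so the path is blocked at W3.
Path 4: W4 ← W1 → W5
  W1 is a fork here and W1 is conditioned on, so the path is blocked at W1.
Path 5: W4 ← W0 → W1 → W5
  W1 is a chain here and W1 is conditioned on, so the path is blocked at W1.
Since every path is blocked, d-separation holds.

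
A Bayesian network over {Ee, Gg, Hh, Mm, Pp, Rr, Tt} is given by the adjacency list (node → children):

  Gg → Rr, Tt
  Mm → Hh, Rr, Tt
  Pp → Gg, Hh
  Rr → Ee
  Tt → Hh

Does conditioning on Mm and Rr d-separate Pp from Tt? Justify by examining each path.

Enumerating the 6 paths from Pp to Tt and testing each for blocking by {Mm, Rr}:
Path 1: Pp → Gg → Rr ← Mm → Hh ← Tt
  Mm is a fork here and Mm is conditioned on, so the path is blocked at Mm.
Path 2: Pp → Gg → Rr ← Mm → Tt
  Mm is a fork here and Mm is conditioned on, so the path is blocked at Mm.
Path 3: Pp → Gg → Tt
  Gg is a chain and Gg is not conditioned on — no node blocks this path, so it is active.
Path 4: Pp → Hh ← Mm → Rr ← Gg → Tt
  Hh is a collider here and neither Hh nor any of its descendants is conditioned on, so the collider stays closed — the path is blocked at Hh.
Path 5: Pp → Hh ← Mm → Tt
  Hh is a collider here and neither Hh nor any of its descendants is conditioned on, so the collider stays closed — the path is blocked at Hh.
Path 6: Pp → Hh ← Tt
  Hh is a collider here and neither Hh nor any of its descendants is conditioned on, so the collider stays closed — the path is blocked at Hh.
At least one path is unblocked, so d-separation fails.

No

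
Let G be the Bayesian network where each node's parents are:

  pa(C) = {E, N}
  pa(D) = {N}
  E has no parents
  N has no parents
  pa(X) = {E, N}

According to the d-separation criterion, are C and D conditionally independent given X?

No

There are 2 undirected paths between C and D; checking each against the conditioning set {X}:
Path 1: C ← E → X ← N → D
  E is a fork and E is not conditioned on; X is a collider and X is conditioned on, which opens it; N is a fork and N is not conditioned on — no node blocks this path, so it is active.
Path 2: C ← N → D
  N is a fork and N is not conditioned on — no node blocks this path, so it is active.
At least one path is unblocked, so d-separation fails.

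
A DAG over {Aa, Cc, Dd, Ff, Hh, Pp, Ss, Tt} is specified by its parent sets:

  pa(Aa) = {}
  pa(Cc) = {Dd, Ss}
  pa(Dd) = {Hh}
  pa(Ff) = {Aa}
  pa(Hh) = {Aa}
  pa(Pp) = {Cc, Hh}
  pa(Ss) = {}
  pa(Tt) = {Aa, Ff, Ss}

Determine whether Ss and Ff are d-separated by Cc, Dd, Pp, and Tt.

No — Ss and Ff are not d-separated given {Cc, Dd, Pp, Tt}.

We examine all 6 paths between Ss and Ff:
  1. Ss → Cc → Pp ← Hh ← Aa → Ff — Cc:chain[blocks]; Pp:collider[open]; Hh:chain[open]; Aa:fork[open] ⇒ blocked
  2. Ss → Cc → Pp ← Hh ← Aa → Tt ← Ff — Cc:chain[blocks]; Pp:collider[open]; Hh:chain[open]; Aa:fork[open]; Tt:collider[open] ⇒ blocked
  3. Ss → Cc ← Dd ← Hh ← Aa → Ff — Cc:collider[open]; Dd:chain[blocks]; Hh:chain[open]; Aa:fork[open] ⇒ blocked
  4. Ss → Cc ← Dd ← Hh ← Aa → Tt ← Ff — Cc:collider[open]; Dd:chain[blocks]; Hh:chain[open]; Aa:fork[open]; Tt:collider[open] ⇒ blocked
  5. Ss → Tt ← Ff — Tt:collider[open] ⇒ active
  6. Ss → Tt ← Aa → Ff — Tt:collider[open]; Aa:fork[open] ⇒ active
Since the path Ss → Tt ← Ff is active, Ss and Ff are not d-separated given {Cc, Dd, Pp, Tt}.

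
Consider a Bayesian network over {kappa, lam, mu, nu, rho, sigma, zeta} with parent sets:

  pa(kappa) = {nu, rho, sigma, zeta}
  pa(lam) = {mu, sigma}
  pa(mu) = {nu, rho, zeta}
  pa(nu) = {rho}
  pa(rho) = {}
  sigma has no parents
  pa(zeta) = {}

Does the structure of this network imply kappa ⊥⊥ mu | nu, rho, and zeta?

We examine all 6 paths between kappa and mu:
Path 1: kappa ← nu ← rho → mu
  nu is a chain here and nu is conditioned on, so the path is blocked at nu.
Path 2: kappa ← nu → mu
  nu is a fork here and nu is conditioned on, so the path is blocked at nu.
Path 3: kappa ← rho → nu → mu
  rho is a fork here and rho is conditioned on, so the path is blocked at rho.
Path 4: kappa ← rho → mu
  rho is a fork here and rho is conditioned on, so the path is blocked at rho.
Path 5: kappa ← zeta → mu
  zeta is a fork here and zeta is conditioned on, so the path is blocked at zeta.
Path 6: kappa ← sigma → lam ← mu
  lam is a collider here and neither lam nor any of its descendants is conditioned on, so the collider stays closed — the path is blocked at lam.
Since every path is blocked, d-separation holds.

Yes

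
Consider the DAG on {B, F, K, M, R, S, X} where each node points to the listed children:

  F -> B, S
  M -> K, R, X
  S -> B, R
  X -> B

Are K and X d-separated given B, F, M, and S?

We examine all 3 paths between K and X:
Path 1: K ← M → R ← S ← F → B ← X
  M is a fork here and M is conditioned on, so the path is blocked at M.
Path 2: K ← M → R ← S → B ← X
  M is a fork here and M is conditioned on, so the path is blocked at M.
Path 3: K ← M → X
  M is a fork here and M is conditioned on, so the path is blocked at M.
All paths are blocked; K ⊥ X | {B, F, M, S} holds.

Yes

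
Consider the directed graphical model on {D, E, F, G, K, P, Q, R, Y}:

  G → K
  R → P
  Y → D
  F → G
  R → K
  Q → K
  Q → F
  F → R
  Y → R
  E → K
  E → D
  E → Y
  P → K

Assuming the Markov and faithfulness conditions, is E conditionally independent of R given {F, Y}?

Yes

There are 6 undirected paths between E and R; checking each against the conditioning set {F, Y}:
Path 1: E → Y → R
  Y is a chain here and Y is conditioned on, so the path is blocked at Y.
Path 2: E → D ← Y → R
  D is a collider here and neither D nor any of its descendants is conditioned on, so the collider stays closed — the path is blocked at D.
Path 3: E → K ← G ← F → R
  K is a collider here and neither K nor any of its descendants is conditioned on, so the collider stays closed — the path is blocked at K.
Path 4: E → K ← P ← R
  K is a collider here and neither K nor any of its descendants is conditioned on, so the collider stays closed — the path is blocked at K.
Path 5: E → K ← Q → F → R
  K is a collider here and neither K nor any of its descendants is conditioned on, so the collider stays closed — the path is blocked at K.
Path 6: E → K ← R
  K is a collider here and neither K nor any of its descendants is conditioned on, so the collider stays closed — the path is blocked at K.
All paths are blocked; E ⊥ R | {F, Y} holds.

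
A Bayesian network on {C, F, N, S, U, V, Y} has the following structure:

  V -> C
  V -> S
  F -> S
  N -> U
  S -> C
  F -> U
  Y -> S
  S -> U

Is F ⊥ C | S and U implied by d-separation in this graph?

Enumerating the 4 paths from F to C and testing each for blocking by {S, U}:
Path 1: F → U ← S ← V → C
  S is a chain here and S is conditioned on, so the path is blocked at S.
Path 2: F → U ← S → C
  S is a fork here and S is conditioned on, so the path is blocked at S.
Path 3: F → S ← V → C
  S is a collider and S is conditioned on, which opens it; V is a fork and V is not conditioned on — no node blocks this path, so it is active.
Path 4: F → S → C
  S is a chain here and S is conditioned on, so the path is blocked at S.
Since the path F → S ← V → C is active, F and C are not d-separated given {S, U}.

No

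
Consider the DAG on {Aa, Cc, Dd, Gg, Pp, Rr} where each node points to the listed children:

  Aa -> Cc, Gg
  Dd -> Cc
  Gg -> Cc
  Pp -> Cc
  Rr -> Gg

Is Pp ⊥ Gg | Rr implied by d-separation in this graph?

We examine all 2 paths between Pp and Gg:
Path 1: Pp → Cc ← Gg
  Cc is a collider here and neither Cc nor any of its descendants is conditioned on, so the collider stays closed — the path is blocked at Cc.
Path 2: Pp → Cc ← Aa → Gg
  Cc is a collider here and neither Cc nor any of its descendants is conditioned on, so the collider stays closed — the path is blocked at Cc.
All paths are blocked; Pp ⊥ Gg | {Rr} holds.

Yes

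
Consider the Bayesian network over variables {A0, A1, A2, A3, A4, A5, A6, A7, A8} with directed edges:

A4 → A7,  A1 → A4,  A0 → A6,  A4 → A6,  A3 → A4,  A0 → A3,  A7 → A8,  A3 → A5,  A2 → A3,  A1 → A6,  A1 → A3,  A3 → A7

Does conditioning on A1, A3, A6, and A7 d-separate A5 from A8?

Yes

6 paths connect A5 and A8; each must be blocked for d-separation to hold:
Path 1: A5 ← A3 → A4 → A7 → A8
  A3 is a fork here and A3 is conditioned on, so the path is blocked at A3.
Path 2: A5 ← A3 ← A0 → A6 ← A4 → A7 → A8
  A3 is a chain here and A3 is conditioned on, so the path is blocked at A3.
Path 3: A5 ← A3 ← A0 → A6 ← A1 → A4 → A7 → A8
  A3 is a chain here and A3 is conditioned on, so the path is blocked at A3.
Path 4: A5 ← A3 → A7 → A8
  A3 is a fork here and A3 is conditioned on, so the path is blocked at A3.
Path 5: A5 ← A3 ← A1 → A4 → A7 → A8
  A3 is a chain here and A3 is conditioned on, so the path is blocked at A3.
Path 6: A5 ← A3 ← A1 → A6 ← A4 → A7 → A8
  A3 is a chain here and A3 is conditioned on, so the path is blocked at A3.
Every path is blocked, so A5 and A8 are d-separated given {A1, A3, A6, A7}.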